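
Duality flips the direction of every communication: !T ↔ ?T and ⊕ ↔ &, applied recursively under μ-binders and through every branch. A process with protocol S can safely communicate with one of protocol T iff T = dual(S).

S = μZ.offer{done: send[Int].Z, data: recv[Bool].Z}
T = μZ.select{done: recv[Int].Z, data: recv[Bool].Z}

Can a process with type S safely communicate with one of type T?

μZ vs μZ  ok (rec unchanged)
  offer{done,data} vs select{done,data}  ok label sets agree
    [done]
      send[Int] vs recv[Int]  ok
        Z vs Z  ok
    [data]
      recv[Bool] vs recv[Bool]  ✗ same direction on both sides — not dual

NO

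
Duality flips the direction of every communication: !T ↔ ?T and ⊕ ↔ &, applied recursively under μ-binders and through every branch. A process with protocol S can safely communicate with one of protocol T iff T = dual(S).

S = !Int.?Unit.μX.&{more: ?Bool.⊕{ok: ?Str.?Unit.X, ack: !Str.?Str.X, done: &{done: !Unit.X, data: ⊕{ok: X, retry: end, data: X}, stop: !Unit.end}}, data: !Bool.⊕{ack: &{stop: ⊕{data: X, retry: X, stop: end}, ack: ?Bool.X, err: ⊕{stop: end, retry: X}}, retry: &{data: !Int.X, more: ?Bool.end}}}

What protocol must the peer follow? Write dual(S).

!Int → ?Int
  ?Unit → !Unit
    μX → μX  (binder kept)
      &{more,data} → ⊕{more,data}  (offer→select)
        case more:
          ?Bool → !Bool
            ⊕{ok,ack,done} → &{ok,ack,done}  (⊕→&)
              case ok:
                ?Str → !Str
                  ?Unit → !Unit
                    X self-dual
              case ack:
                !Str → ?Str
                  ?Str → !Str
                    X self-dual
              case done:
                &{done,data,stop} → ⊕{done,data,stop}  (offer→select)
                  case done:
                    !Unit → ?Unit
                      X self-dual
                  case data:
                    ⊕{ok,retry,data} → &{ok,retry,data}  (⊕→&)
                      case ok:
                        X self-dual
                      case retry:
                        end self-dual
                      case data:
                        X self-dual
                  case stop:
                    !Unit → ?Unit
                      end self-dual
        case data:
          !Bool → ?Bool
            ⊕{ack,retry} → &{ack,retry}  (⊕→&)
              case ack:
                &{stop,ack,err} → ⊕{stop,ack,err}  (offer→select)
                  case stop:
                    ⊕{data,retry,stop} → &{data,retry,stop}  (⊕→&)
                      case data:
                        X self-dual
                      case retry:
                        X self-dual
                      case stop:
                        end self-dual
                  case ack:
                    ?Bool → !Bool
                      X self-dual
                  case err:
                    ⊕{stop,retry} → &{stop,retry}  (⊕→&)
                      case stop:
                        end self-dual
                      case retry:
                        X self-dual
              case retry:
                &{data,more} → ⊕{data,more}  (offer→select)
                  case data:
                    !Int → ?Int
                      X self-dual
                  case more:
                    ?Bool → !Bool
                      end self-dual

?Int.!Unit.μX.⊕{more: !Bool.&{ok: !Str.!Unit.X, ack: ?Str.!Str.X, done: ⊕{done: ?Unit.X, data: &{ok: X, retry: end, data: X}, stop: ?Unit.end}}, data: ?Bool.&{ack: ⊕{stop: &{data: X, retry: X, stop: end}, ack: !Bool.X, err: &{stop: end, retry: X}}, retry: ⊕{data: ?Int.X, more: !Bool.end}}}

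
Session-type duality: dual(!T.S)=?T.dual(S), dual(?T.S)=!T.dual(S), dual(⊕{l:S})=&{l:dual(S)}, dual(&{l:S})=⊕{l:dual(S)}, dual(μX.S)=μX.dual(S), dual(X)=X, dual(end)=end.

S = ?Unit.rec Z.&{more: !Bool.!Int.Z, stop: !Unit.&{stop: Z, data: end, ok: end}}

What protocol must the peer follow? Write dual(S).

?Unit → !Unit
  rec Z → rec Z  (μ self-dual)
    &{more,stop} → +{more,stop}  (offer→select)
      • more:
        !Bool → ?Bool
          !Int → ?Int
            dual(Z) = Z
      • stop:
        !Unit → ?Unit
          &{stop,data,ok} → +{stop,data,ok}  (offer→select)
            • stop:
              dual(Z) = Z
            • data:
              dual(end) = end
            • ok:
              dual(end) = end

!Unit.rec Z.+{more: ?Bool.?Int.Z, stop: ?Unit.+{stop: Z, data: end, ok: end}}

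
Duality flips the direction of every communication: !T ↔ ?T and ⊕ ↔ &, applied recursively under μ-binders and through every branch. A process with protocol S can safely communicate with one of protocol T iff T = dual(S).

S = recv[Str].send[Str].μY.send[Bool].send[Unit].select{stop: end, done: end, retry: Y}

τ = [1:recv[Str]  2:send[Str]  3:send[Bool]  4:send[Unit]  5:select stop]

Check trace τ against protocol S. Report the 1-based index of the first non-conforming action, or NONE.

step 1: recv[Str]  ok  state: send[Str].μY.…
step 2: send[Str]  ok  state: μY.…
step 3: send[Bool]  ok  state: send[Unit].select{stop: end, done: end, retry: μY.…}
step 4: send[Unit]  ok  state: select{stop: end, done: end, retry: μY.…}
step 5: select stop  ok  state: end
trace exhausted — no violation

NONE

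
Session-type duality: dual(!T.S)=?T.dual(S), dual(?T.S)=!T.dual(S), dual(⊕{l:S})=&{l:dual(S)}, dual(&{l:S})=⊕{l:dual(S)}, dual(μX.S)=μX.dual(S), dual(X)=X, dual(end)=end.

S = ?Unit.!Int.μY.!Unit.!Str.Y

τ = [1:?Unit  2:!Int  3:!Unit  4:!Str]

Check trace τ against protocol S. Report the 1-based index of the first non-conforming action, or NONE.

@1 ?Unit  ok  now at !Int.μY.…
@2 !Int  ok  now at μY.…
@3 !Unit  ok  now at !Str.μY.…
@4 !Str  ok  now at μY.…
trace exhausted — no violation

NONE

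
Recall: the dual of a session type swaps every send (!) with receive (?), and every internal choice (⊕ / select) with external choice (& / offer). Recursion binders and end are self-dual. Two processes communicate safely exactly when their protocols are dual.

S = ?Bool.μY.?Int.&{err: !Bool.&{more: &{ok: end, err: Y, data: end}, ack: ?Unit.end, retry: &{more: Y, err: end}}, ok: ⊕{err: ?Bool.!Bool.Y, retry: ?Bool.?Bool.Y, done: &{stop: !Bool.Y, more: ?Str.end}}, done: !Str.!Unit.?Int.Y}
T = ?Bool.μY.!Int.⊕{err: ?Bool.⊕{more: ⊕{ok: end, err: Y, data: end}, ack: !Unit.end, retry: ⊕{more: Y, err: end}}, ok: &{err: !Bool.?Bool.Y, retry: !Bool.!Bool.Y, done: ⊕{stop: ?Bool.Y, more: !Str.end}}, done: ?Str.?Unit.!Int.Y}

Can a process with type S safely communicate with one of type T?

NO

?Bool ‖ ?Bool  ✗ same direction on both sides — not dual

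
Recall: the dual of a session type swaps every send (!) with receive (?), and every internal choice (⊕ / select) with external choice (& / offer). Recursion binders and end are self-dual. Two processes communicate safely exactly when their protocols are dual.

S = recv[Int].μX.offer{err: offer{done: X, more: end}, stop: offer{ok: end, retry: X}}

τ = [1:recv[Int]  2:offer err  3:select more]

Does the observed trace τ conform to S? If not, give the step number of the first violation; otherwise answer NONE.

[1] recv[Int]  ✓  residual = μX.…
[2] offer err  ✓  residual = offer{done: μX.…, more: end}
[3] got select more, protocol expects offer done or offer more  ✗

3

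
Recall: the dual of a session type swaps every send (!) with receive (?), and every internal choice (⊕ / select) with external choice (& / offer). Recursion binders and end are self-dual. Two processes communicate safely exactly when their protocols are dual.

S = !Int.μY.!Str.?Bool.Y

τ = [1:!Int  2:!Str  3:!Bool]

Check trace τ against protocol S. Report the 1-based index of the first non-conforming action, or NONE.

step 1: !Int  ✓  now at μY.…
step 2: !Str  ✓  now at ?Bool.μY.…
step 3: got !Bool, protocol expects ?Bool  ✗

3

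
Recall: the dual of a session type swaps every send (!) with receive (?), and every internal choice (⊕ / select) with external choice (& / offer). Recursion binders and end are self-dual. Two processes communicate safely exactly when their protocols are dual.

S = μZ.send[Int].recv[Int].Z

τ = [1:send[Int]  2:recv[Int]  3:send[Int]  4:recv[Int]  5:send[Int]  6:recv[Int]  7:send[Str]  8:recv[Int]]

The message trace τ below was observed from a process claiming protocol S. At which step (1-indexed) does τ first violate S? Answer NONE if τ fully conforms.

7

[1] send[Int]  ok  state: recv[Int].μZ.…
[2] recv[Int]  ok  state: μZ.…
[3] send[Int]  ok  state: recv[Int].μZ.…
[4] recv[Int]  ok  state: μZ.…
[5] send[Int]  ok  state: recv[Int].μZ.…
[6] recv[Int]  ok  state: μZ.…
[7] got send[Str], protocol expects send[Int]  ✗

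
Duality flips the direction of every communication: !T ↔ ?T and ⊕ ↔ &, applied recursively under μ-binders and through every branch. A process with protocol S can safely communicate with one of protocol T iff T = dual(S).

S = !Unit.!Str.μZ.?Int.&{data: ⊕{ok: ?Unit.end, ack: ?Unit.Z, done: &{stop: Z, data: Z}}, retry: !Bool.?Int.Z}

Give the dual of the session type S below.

!Unit = ?Unit
  !Str = ?Str
    μZ = μZ  (rec unchanged)
      ?Int = !Int
        &{data,retry} = ⊕{data,retry}  (&→⊕)
          [data]
            ⊕{ok,ack,done} = &{ok,ack,done}  (⊕→&)
              [ok]
                ?Unit = !Unit
                  dual(end) = end
              [ack]
                ?Unit = !Unit
                  dual(Z) = Z
              [done]
                &{stop,data} = ⊕{stop,data}  (&→⊕)
                  [stop]
                    dual(Z) = Z
                  [data]
                    dual(Z) = Z
          [retry]
            !Bool = ?Bool
              ?Int = !Int
                dual(Z) = Z

?Unit.?Str.μZ.!Int.⊕{data: &{ok: !Unit.end, ack: !Unit.Z, done: ⊕{stop: Z, data: Z}}, retry: ?Bool.!Int.Z}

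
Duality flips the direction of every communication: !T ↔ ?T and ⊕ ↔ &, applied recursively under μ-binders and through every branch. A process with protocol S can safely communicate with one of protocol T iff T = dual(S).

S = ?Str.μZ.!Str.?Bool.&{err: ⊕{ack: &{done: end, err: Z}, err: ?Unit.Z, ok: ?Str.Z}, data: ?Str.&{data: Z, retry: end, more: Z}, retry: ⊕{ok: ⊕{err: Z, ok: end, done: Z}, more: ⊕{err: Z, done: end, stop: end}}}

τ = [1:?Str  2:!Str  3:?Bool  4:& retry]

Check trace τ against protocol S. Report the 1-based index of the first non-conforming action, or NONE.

@1 ?Str  ✓  cont: μZ.…
@2 !Str  ✓  cont: ?Bool.&{err: ⊕{ack: &{done: end, err: μZ.…}, err: ?Unit.μZ.…, ok: ?Str.μZ.…}, data: ?Str.&{data: μZ.…, retry: end, more: μZ.…}, retry: ⊕{ok: ⊕{err: μZ.…, ok: end, done: μZ.…}, more: ⊕{err: μZ.…, done: end, stop: end}}}
@3 ?Bool  ✓  cont: &{err: ⊕{ack: &{done: end, err: μZ.…}, err: ?Unit.μZ.…, ok: ?Str.μZ.…}, data: ?Str.&{data: μZ.…, retry: end, more: μZ.…}, retry: ⊕{ok: ⊕{err: μZ.…, ok: end, done: μZ.…}, more: ⊕{err: μZ.…, done: end, stop: end}}}
@4 & retry  ✓  cont: ⊕{ok: ⊕{err: μZ.…, ok: end, done: μZ.…}, more: ⊕{err: μZ.…, done: end, stop: end}}
τ conforms to S (length 4)

NONE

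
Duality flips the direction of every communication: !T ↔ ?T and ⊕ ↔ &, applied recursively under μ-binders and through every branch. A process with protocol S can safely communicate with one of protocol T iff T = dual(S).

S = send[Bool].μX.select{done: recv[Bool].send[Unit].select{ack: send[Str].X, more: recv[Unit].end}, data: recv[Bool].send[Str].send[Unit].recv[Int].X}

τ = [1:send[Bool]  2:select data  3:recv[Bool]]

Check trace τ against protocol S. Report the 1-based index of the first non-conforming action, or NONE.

[1] send[Bool]  ✓  state: μX.…
[2] select data  ✓  state: recv[Bool].send[Str].send[Unit].recv[Int].μX.…
[3] recv[Bool]  ✓  state: send[Str].send[Unit].recv[Int].μX.…
all 3 steps conform

NONE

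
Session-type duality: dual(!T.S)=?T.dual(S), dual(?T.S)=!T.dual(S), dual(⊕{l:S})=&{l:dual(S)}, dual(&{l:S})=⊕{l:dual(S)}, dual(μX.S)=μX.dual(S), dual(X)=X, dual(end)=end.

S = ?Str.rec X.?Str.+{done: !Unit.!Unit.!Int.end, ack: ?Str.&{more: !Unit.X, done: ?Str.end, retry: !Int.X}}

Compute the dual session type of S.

!Str.rec X.!Str.&{done: ?Unit.?Unit.?Int.end, ack: !Str.+{more: ?Unit.X, done: !Str.end, retry: ?Int.X}}

?Str = !Str
  rec X = rec X  (μ self-dual)
    ?Str = !Str
      +{done,ack} = &{done,ack}  (select→offer)
        case done:
          !Unit = ?Unit
            !Unit = ?Unit
              !Int = ?Int
                dual(end) = end
        case ack:
          ?Str = !Str
            &{more,done,retry} = +{more,done,retry}  (external→internal)
              case more:
                !Unit = ?Unit
                  dual(X) = X
              case done:
                ?Str = !Str
                  dual(end) = end
              case retry:
                !Int = ?Int
                  dual(X) = X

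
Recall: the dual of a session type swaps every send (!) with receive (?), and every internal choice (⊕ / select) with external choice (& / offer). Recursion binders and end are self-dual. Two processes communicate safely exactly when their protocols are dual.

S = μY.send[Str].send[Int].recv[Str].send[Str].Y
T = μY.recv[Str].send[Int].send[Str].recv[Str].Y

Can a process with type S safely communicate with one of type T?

μY vs μY  match (μ self-dual)
  send[Str] vs recv[Str]  match
    send[Int] vs send[Int]  ✗ same direction on both sides — not dual

NO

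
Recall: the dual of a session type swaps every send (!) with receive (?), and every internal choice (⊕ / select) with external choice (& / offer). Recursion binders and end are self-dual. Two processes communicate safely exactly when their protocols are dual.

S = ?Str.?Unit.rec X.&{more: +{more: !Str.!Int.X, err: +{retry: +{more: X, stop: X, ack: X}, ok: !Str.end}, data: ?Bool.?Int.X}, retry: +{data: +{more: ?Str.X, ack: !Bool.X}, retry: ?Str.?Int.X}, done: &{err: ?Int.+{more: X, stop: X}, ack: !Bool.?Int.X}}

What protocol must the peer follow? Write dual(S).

?Str = !Str
  ?Unit = !Unit
    rec X = rec X  (μ self-dual)
      &{more,retry,done} = +{more,retry,done}  (&→⊕)
        case more:
          +{more,err,data} = &{more,err,data}  (internal→external)
            case more:
              !Str = ?Str
                !Int = ?Int
                  dual(X) = X
            case err:
              +{retry,ok} = &{retry,ok}  (internal→external)
                case retry:
                  +{more,stop,ack} = &{more,stop,ack}  (internal→external)
                    case more:
                      dual(X) = X
                    case stop:
                      dual(X) = X
                    case ack:
                      dual(X) = X
                case ok:
                  !Str = ?Str
                    dual(end) = end
            case data:
              ?Bool = !Bool
                ?Int = !Int
                  dual(X) = X
        case retry:
          +{data,retry} = &{data,retry}  (internal→external)
            case data:
              +{more,ack} = &{more,ack}  (internal→external)
                case more:
                  ?Str = !Str
                    dual(X) = X
                case ack:
                  !Bool = ?Bool
                    dual(X) = X
            case retry:
              ?Str = !Str
                ?Int = !Int
                  dual(X) = X
        case done:
          &{err,ack} = +{err,ack}  (&→⊕)
            case err:
              ?Int = !Int
                +{more,stop} = &{more,stop}  (internal→external)
                  case more:
                    dual(X) = X
                  case stop:
                    dual(X) = X
            case ack:
              !Bool = ?Bool
                ?Int = !Int
                  dual(X) = X

!Str.!Unit.rec X.+{more: &{more: ?Str.?Int.X, err: &{retry: &{more: X, stop: X, ack: X}, ok: ?Str.end}, data: !Bool.!Int.X}, retry: &{data: &{more: !Str.X, ack: ?Bool.X}, retry: !Str.!Int.X}, done: +{err: !Int.&{more: X, stop: X}, ack: ?Bool.!Int.X}}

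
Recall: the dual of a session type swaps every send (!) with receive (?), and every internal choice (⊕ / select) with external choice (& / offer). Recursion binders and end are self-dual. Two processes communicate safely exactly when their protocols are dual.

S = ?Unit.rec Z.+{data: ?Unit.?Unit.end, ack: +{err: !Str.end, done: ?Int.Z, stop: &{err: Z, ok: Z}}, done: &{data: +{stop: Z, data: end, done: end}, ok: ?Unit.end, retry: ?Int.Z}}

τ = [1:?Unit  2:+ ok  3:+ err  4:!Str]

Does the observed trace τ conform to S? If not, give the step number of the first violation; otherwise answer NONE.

2

[1] ?Unit  ok  state: rec Z.…
[2] got + ok, protocol expects + data or + ack or + done  ✗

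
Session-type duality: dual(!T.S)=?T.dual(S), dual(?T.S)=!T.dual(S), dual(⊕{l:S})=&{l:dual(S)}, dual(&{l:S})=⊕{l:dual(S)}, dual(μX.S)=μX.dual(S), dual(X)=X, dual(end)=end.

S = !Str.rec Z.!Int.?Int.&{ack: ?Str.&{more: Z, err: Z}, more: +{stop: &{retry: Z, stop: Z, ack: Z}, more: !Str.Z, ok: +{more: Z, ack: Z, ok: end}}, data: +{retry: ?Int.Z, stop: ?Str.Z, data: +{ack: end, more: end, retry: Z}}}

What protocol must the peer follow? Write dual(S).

!Str → ?Str
  rec Z → rec Z  (μ self-dual)
    !Int → ?Int
      ?Int → !Int
        &{ack,more,data} → +{ack,more,data}  (&→⊕)
          • ack:
            ?Str → !Str
              &{more,err} → +{more,err}  (&→⊕)
                • more:
                  Z ↦ Z
                • err:
                  Z ↦ Z
          • more:
            +{stop,more,ok} → &{stop,more,ok}  (⊕→&)
              • stop:
                &{retry,stop,ack} → +{retry,stop,ack}  (&→⊕)
                  • retry:
                    Z ↦ Z
                  • stop:
                    Z ↦ Z
                  • ack:
                    Z ↦ Z
              • more:
                !Str → ?Str
                  Z ↦ Z
              • ok:
                +{more,ack,ok} → &{more,ack,ok}  (⊕→&)
                  • more:
                    Z ↦ Z
                  • ack:
                    Z ↦ Z
                  • ok:
                    end ↦ end
          • data:
            +{retry,stop,data} → &{retry,stop,data}  (⊕→&)
              • retry:
                ?Int → !Int
                  Z ↦ Z
              • stop:
                ?Str → !Str
                  Z ↦ Z
              • data:
                +{ack,more,retry} → &{ack,more,retry}  (⊕→&)
                  • ack:
                    end ↦ end
                  • more:
                    end ↦ end
                  • retry:
                    Z ↦ Z

?Str.rec Z.?Int.!Int.+{ack: !Str.+{more: Z, err: Z}, more: &{stop: +{retry: Z, stop: Z, ack: Z}, more: ?Str.Z, ok: &{more: Z, ack: Z, ok: end}}, data: &{retry: !Int.Z, stop: !Str.Z, data: &{ack: end, more: end, retry: Z}}}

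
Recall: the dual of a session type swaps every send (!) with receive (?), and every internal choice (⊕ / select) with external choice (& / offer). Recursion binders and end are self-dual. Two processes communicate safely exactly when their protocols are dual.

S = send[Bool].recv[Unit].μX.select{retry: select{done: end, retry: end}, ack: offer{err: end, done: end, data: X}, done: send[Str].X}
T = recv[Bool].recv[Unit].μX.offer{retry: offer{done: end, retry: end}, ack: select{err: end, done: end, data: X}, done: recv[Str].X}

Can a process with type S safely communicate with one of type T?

send[Bool] vs recv[Bool]  ok
  recv[Unit] vs recv[Unit]  ✗ same direction on both sides — not dual

NO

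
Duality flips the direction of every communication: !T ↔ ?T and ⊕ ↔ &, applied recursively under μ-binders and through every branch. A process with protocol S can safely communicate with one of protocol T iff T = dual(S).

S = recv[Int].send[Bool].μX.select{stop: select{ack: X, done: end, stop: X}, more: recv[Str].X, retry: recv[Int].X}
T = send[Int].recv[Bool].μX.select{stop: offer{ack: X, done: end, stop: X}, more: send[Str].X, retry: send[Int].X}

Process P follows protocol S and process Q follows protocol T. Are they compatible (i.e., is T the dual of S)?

NO

recv[Int] vs send[Int]  ✓
  send[Bool] vs recv[Bool]  ✓
    μX vs μX  ✓ (μ self-dual)
      select{stop,more,retry} vs select{stop,more,retry}  ✗ choice polarity not flipped — not dual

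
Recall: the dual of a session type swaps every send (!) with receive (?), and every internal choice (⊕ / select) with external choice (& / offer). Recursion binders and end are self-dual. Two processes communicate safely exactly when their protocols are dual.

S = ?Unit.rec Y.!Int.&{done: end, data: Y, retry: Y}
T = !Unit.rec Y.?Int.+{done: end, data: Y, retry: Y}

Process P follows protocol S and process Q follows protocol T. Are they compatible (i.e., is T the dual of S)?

?Unit | !Unit  ✓
  rec Y | rec Y  ✓ (binder kept)
    !Int | ?Int  ✓
      &{done,data,retry} | +{done,data,retry}  ✓ label sets agree
        case done:
          end | end  ✓
        case data:
          Y | Y  ✓
        case retry:
          Y | Y  ✓

YES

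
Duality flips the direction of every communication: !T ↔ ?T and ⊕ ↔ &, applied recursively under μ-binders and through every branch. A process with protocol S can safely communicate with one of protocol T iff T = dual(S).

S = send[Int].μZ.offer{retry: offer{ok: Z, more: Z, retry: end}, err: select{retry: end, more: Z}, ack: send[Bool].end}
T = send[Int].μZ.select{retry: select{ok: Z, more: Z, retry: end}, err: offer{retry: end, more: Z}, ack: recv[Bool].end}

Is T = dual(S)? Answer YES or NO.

send[Int] vs send[Int]  ✗ same direction on both sides — not dual

NO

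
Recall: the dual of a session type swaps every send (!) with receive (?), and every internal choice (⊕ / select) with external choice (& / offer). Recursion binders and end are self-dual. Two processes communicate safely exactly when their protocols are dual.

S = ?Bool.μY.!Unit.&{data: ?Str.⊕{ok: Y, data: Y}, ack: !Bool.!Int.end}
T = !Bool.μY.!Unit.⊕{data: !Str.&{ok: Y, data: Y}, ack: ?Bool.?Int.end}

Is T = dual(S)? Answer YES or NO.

NO

?Bool ‖ !Bool  ✓
  μY ‖ μY  ✓ (μ self-dual)
    !Unit ‖ !Unit  ✗ same direction on both sides — not dual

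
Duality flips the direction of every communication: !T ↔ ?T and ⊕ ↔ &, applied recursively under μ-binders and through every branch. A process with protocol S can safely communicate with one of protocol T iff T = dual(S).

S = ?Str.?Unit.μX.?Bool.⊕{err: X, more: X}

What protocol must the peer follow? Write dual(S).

?Str → !Str
  ?Unit → !Unit
    μX → μX  (μ self-dual)
      ?Bool → !Bool
        ⊕{err,more} → &{err,more}  (internal→external)
          [err]
            X self-dual
          [more]
            X self-dual

!Str.!Unit.μX.!Bool.&{err: X, more: X}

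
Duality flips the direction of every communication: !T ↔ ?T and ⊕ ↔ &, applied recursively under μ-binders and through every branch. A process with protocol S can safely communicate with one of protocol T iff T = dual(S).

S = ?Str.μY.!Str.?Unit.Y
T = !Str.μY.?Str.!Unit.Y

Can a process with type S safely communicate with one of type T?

?Str ‖ !Str  ok
  μY ‖ μY  ok (rec unchanged)
    !Str ‖ ?Str  ok
      ?Unit ‖ !Unit  ok
        Y ‖ Y  ok

YES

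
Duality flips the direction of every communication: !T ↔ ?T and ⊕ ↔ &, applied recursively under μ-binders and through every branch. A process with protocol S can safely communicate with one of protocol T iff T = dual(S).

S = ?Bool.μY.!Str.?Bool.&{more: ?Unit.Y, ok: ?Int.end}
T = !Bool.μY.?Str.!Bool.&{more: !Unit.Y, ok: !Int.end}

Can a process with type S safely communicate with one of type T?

NO

?Bool vs !Bool  ok
  μY vs μY  ok (binder kept)
    !Str vs ?Str  ok
      ?Bool vs !Bool  ok
        &{more,ok} vs &{more,ok}  ✗ choice polarity not flipped — not dual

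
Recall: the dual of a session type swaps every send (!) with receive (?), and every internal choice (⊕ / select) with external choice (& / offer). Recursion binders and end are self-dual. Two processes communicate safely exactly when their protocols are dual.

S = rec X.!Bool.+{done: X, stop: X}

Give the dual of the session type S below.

rec X → rec X  (rec unchanged)
  !Bool → ?Bool
    +{done,stop} → &{done,stop}  (⊕→&)
      case done:
        dual(X) = X
      case stop:
        dual(X) = X

rec X.?Bool.&{done: X, stop: X}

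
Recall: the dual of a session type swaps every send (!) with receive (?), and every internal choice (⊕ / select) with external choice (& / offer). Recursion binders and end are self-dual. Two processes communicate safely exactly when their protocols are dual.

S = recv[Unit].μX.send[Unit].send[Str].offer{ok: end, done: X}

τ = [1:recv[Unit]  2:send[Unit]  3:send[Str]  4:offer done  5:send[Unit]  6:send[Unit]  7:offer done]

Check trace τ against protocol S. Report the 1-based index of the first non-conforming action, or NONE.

6

@1 recv[Unit]  ok  now at μX.…
@2 send[Unit]  ok  now at send[Str].offer{ok: end, done: μX.…}
@3 send[Str]  ok  now at offer{ok: end, done: μX.…}
@4 offer done  ok  now at μX.…
@5 send[Unit]  ok  now at send[Str].offer{ok: end, done: μX.…}
@6 got send[Unit], protocol expects send[Str]  ✗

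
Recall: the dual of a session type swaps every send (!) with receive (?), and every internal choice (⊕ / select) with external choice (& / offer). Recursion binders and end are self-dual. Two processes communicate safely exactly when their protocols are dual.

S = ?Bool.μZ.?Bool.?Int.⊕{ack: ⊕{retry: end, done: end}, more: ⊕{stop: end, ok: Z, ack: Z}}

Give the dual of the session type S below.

?Bool = !Bool
  μZ = μZ  (binder kept)
    ?Bool = !Bool
      ?Int = !Int
        ⊕{ack,more} = &{ack,more}  (internal→external)
          case ack:
            ⊕{retry,done} = &{retry,done}  (internal→external)
              case retry:
                dual(end) = end
              case done:
                dual(end) = end
          case more:
            ⊕{stop,ok,ack} = &{stop,ok,ack}  (internal→external)
              case stop:
                dual(end) = end
              case ok:
                dual(Z) = Z
              case ack:
                dual(Z) = Z

!Bool.μZ.!Bool.!Int.&{ack: &{retry: end, done: end}, more: &{stop: end, ok: Z, ack: Z}}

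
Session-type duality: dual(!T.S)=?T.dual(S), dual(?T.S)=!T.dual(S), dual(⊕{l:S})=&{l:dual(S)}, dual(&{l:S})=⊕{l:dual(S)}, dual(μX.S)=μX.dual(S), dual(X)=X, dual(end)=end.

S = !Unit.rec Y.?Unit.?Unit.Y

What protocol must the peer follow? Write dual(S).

?Unit.rec Y.!Unit.!Unit.Y

!Unit ↦ ?Unit
  rec Y ↦ rec Y  (μ self-dual)
    ?Unit ↦ !Unit
      ?Unit ↦ !Unit
        Y ↦ Y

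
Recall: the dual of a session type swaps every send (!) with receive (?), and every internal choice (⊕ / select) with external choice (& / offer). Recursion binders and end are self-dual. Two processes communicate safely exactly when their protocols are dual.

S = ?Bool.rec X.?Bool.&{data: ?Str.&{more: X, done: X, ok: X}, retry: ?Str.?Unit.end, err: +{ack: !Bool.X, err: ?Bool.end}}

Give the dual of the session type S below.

?Bool = !Bool
  rec X = rec X  (rec unchanged)
    ?Bool = !Bool
      &{data,retry,err} = +{data,retry,err}  (&→⊕)
        • data:
          ?Str = !Str
            &{more,done,ok} = +{more,done,ok}  (&→⊕)
              • more:
                X self-dual
              • done:
                X self-dual
              • ok:
                X self-dual
        • retry:
          ?Str = !Str
            ?Unit = !Unit
              end self-dual
        • err:
          +{ack,err} = &{ack,err}  (select→offer)
            • ack:
              !Bool = ?Bool
                X self-dual
            • err:
              ?Bool = !Bool
                end self-dual

!Bool.rec X.!Bool.+{data: !Str.+{more: X, done: X, ok: X}, retry: !Str.!Unit.end, err: &{ack: ?Bool.X, err: !Bool.end}}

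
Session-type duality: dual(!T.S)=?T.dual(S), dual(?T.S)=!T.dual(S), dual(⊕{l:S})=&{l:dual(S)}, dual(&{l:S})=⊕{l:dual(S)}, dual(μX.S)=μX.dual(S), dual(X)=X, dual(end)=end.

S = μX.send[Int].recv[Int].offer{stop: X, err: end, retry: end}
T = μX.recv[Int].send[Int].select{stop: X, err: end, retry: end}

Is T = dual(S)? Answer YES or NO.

YES

μX vs μX  ok (binder kept)
  send[Int] vs recv[Int]  ok
    recv[Int] vs send[Int]  ok
      offer{stop,err,retry} vs select{stop,err,retry}  ok labels match
        • stop:
          X vs X  ok
        • err:
          end vs end  ok
        • retry:
          end vs end  ok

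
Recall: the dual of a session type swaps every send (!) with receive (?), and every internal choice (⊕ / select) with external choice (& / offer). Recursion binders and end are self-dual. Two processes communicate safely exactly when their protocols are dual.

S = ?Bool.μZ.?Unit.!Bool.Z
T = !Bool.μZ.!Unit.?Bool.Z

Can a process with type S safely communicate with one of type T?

YES

?Bool | !Bool  ✓
  μZ | μZ  ✓ (μ self-dual)
    ?Unit | !Unit  ✓
      !Bool | ?Bool  ✓
        Z | Z  ✓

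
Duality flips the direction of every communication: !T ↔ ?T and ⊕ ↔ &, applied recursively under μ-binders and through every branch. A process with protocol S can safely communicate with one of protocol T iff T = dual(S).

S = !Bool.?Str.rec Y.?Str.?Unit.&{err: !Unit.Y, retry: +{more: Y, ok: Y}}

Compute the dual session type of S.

?Bool.!Str.rec Y.!Str.!Unit.+{err: ?Unit.Y, retry: &{more: Y, ok: Y}}

!Bool → ?Bool
  ?Str → !Str
    rec Y → rec Y  (μ self-dual)
      ?Str → !Str
        ?Unit → !Unit
          &{err,retry} → +{err,retry}  (&→⊕)
            case err:
              !Unit → ?Unit
                Y ↦ Y
            case retry:
              +{more,ok} → &{more,ok}  (⊕→&)
                case more:
                  Y ↦ Y
                case ok:
                  Y ↦ Y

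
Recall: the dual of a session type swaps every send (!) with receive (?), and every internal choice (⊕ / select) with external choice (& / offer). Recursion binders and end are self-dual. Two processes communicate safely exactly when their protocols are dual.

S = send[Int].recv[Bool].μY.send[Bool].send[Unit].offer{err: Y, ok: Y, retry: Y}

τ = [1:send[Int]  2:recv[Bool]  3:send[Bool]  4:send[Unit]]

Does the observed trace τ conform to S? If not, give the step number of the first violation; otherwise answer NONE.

step 1: send[Int]  ✓  state: recv[Bool].μY.…
step 2: recv[Bool]  ✓  state: μY.…
step 3: send[Bool]  ✓  state: send[Unit].offer{err: μY.…, ok: μY.…, retry: μY.…}
step 4: send[Unit]  ✓  state: offer{err: μY.…, ok: μY.…, retry: μY.…}
all 4 steps conform

NONE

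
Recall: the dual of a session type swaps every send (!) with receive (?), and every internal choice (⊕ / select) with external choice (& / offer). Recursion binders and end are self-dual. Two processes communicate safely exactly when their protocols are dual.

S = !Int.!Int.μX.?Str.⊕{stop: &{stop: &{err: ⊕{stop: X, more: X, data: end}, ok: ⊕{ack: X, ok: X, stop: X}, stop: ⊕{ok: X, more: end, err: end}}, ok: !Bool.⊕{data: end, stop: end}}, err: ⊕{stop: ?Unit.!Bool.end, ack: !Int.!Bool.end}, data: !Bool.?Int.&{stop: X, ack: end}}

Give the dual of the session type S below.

!Int → ?Int
  !Int → ?Int
    μX → μX  (rec unchanged)
      ?Str → !Str
        ⊕{stop,err,data} → &{stop,err,data}  (select→offer)
          case stop:
            &{stop,ok} → ⊕{stop,ok}  (external→internal)
              case stop:
                &{err,ok,stop} → ⊕{err,ok,stop}  (external→internal)
                  case err:
                    ⊕{stop,more,data} → &{stop,more,data}  (select→offer)
                      case stop:
                        X self-dual
                      case more:
                        X self-dual
                      case data:
                        end self-dual
                  case ok:
                    ⊕{ack,ok,stop} → &{ack,ok,stop}  (select→offer)
                      case ack:
                        X self-dual
                      case ok:
                        X self-dual
                      case stop:
                        X self-dual
                  case stop:
                    ⊕{ok,more,err} → &{ok,more,err}  (select→offer)
                      case ok:
                        X self-dual
                      case more:
                        end self-dual
                      case err:
                        end self-dual
              case ok:
                !Bool → ?Bool
                  ⊕{data,stop} → &{data,stop}  (select→offer)
                    case data:
                      end self-dual
                    case stop:
                      end self-dual
          case err:
            ⊕{stop,ack} → &{stop,ack}  (select→offer)
              case stop:
                ?Unit → !Unit
                  !Bool → ?Bool
                    end self-dual
              case ack:
                !Int → ?Int
                  !Bool → ?Bool
                    end self-dual
          case data:
            !Bool → ?Bool
              ?Int → !Int
                &{stop,ack} → ⊕{stop,ack}  (external→internal)
                  case stop:
                    X self-dual
                  case ack:
                    end self-dual

?Int.?Int.μX.!Str.&{stop: ⊕{stop: ⊕{err: &{stop: X, more: X, data: end}, ok: &{ack: X, ok: X, stop: X}, stop: &{ok: X, more: end, err: end}}, ok: ?Bool.&{data: end, stop: end}}, err: &{stop: !Unit.?Bool.end, ack: ?Int.?Bool.end}, data: ?Bool.!Int.⊕{stop: X, ack: end}}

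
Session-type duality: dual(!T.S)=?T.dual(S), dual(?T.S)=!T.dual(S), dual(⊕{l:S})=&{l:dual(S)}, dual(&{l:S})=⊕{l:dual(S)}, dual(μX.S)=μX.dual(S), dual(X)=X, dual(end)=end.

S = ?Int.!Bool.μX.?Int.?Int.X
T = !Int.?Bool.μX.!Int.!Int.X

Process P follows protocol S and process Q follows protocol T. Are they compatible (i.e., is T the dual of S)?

?Int vs !Int  ok
  !Bool vs ?Bool  ok
    μX vs μX  ok (rec unchanged)
      ?Int vs !Int  ok
        ?Int vs !Int  ok
          X vs X  ok

YES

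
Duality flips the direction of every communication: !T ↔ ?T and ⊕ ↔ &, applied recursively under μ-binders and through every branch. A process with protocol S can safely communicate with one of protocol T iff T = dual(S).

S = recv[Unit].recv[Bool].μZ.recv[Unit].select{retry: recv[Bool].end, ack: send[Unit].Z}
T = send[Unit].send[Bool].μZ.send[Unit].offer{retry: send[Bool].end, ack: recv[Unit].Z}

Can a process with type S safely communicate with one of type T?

YES

recv[Unit] vs send[Unit]  ✓
  recv[Bool] vs send[Bool]  ✓
    μZ vs μZ  ✓ (rec unchanged)
      recv[Unit] vs send[Unit]  ✓
        select{retry,ack} vs offer{retry,ack}  ✓ same labels
          • retry:
            recv[Bool] vs send[Bool]  ✓
              end vs end  ✓
          • ack:
            send[Unit] vs recv[Unit]  ✓
              Z vs Z  ✓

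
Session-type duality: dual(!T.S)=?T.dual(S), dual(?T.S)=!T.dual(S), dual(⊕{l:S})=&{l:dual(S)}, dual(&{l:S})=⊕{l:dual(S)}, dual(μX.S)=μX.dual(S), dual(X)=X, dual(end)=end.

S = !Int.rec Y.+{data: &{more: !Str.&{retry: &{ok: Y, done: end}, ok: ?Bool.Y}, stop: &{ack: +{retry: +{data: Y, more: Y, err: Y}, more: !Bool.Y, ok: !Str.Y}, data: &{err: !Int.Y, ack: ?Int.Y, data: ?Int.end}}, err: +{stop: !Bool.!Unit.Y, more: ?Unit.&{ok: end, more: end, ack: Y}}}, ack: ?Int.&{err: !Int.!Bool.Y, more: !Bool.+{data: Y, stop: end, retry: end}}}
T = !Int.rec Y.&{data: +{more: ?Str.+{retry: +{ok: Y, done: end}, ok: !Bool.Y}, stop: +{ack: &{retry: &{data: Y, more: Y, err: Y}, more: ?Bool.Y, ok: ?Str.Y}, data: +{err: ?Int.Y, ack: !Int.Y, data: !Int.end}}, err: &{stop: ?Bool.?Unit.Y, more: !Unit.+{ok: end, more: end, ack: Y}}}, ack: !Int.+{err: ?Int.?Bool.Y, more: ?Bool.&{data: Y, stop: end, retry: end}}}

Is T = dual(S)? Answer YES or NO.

!Int vs !Int  ✗ same direction on both sides — not dual

NO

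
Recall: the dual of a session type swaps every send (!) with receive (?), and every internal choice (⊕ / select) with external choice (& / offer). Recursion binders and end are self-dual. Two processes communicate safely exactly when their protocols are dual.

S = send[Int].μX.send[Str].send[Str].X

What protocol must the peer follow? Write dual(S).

send[Int] = recv[Int]
  μX = μX  (binder kept)
    send[Str] = recv[Str]
      send[Str] = recv[Str]
        X self-dual

recv[Int].μX.recv[Str].recv[Str].X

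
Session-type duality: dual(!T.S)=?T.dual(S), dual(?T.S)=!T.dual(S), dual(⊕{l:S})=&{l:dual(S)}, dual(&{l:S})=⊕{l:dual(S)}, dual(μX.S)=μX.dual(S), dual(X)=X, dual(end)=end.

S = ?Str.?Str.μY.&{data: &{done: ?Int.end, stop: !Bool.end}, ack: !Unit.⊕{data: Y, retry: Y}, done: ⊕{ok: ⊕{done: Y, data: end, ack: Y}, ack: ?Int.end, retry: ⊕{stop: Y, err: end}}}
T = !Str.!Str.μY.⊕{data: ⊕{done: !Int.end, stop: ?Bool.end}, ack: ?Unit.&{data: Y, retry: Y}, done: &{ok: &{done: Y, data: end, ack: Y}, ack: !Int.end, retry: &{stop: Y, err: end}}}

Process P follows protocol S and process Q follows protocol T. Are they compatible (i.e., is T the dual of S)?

?Str ‖ !Str  match
  ?Str ‖ !Str  match
    μY ‖ μY  match (μ self-dual)
      &{data,ack,done} ‖ ⊕{data,ack,done}  match same labels
        [data]
          &{done,stop} ‖ ⊕{done,stop}  match same labels
            [done]
              ?Int ‖ !Int  match
                end ‖ end  match
            [stop]
              !Bool ‖ ?Bool  match
                end ‖ end  match
        [ack]
          !Unit ‖ ?Unit  match
            ⊕{data,retry} ‖ &{data,retry}  match same labels
              [data]
                Y ‖ Y  match
              [retry]
                Y ‖ Y  match
        [done]
          ⊕{ok,ack,retry} ‖ &{ok,ack,retry}  match same labels
            [ok]
              ⊕{done,data,ack} ‖ &{done,data,ack}  match same labels
                [done]
                  Y ‖ Y  match
                [data]
                  end ‖ end  match
                [ack]
                  Y ‖ Y  match
            [ack]
              ?Int ‖ !Int  match
                end ‖ end  match
            [retry]
              ⊕{stop,err} ‖ &{stop,err}  match same labels
                [stop]
                  Y ‖ Y  match
                [err]
                  end ‖ end  match

YES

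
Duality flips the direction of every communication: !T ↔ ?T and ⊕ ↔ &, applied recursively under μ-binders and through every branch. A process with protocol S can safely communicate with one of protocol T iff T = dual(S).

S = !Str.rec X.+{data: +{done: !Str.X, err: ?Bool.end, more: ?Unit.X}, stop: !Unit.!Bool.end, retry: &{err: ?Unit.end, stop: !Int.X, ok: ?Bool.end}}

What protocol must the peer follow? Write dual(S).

?Str.rec X.&{data: &{done: ?Str.X, err: !Bool.end, more: !Unit.X}, stop: ?Unit.?Bool.end, retry: +{err: !Unit.end, stop: ?Int.X, ok: !Bool.end}}

!Str ↦ ?Str
  rec X ↦ rec X  (binder kept)
    +{data,stop,retry} ↦ &{data,stop,retry}  (select→offer)
      case data:
        +{done,err,more} ↦ &{done,err,more}  (select→offer)
          case done:
            !Str ↦ ?Str
              dual(X) = X
          case err:
            ?Bool ↦ !Bool
              dual(end) = end
          case more:
            ?Unit ↦ !Unit
              dual(X) = X
      case stop:
        !Unit ↦ ?Unit
          !Bool ↦ ?Bool
            dual(end) = end
      case retry:
        &{err,stop,ok} ↦ +{err,stop,ok}  (offer→select)
          case err:
            ?Unit ↦ !Unit
              dual(end) = end
          case stop:
            !Int ↦ ?Int
              dual(X) = X
          case ok:
            ?Bool ↦ !Bool
              dual(end) = end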